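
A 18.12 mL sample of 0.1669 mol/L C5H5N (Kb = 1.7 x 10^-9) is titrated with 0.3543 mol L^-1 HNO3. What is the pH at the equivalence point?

n(C5H5N) = 0.1669 x 0.01812 = 0.003024 mol; V(HNO3) at equivalence = 0.003024/0.3543 = 0.008536 L.
At equivalence the base is fully converted to C5H5NH+; total volume = 0.02666 L, so [C5H5NH+] = 0.003024/0.02666 = 0.1135 M.
Ka(C5H5NH+) = Kw/Kb = 1.0e-14 / 1.7 x 10^-9 = 5.88e-6.
[H^+] = sqrt(Ka x [C5H5NH+]) = sqrt(5.88e-6 x 0.1135) = 0.000817 M.
pH = -log(0.000817) = 3.09.

3.09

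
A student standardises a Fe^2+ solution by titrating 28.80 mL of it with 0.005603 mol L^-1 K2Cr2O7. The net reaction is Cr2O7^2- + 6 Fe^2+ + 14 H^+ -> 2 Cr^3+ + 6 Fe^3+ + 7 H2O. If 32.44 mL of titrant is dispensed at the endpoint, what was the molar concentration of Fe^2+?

n(K2Cr2O7) = 0.005603 x 0.03244 = 0.0001818 mol.
From the balanced equation, 1 mol K2Cr2O7 reacts with 6 mol Fe^2+, so n(Fe^2+) = 0.0001818 x 6/1 = 0.001091 mol.
[Fe^2+] = 0.001091 / 0.02880 L = 0.0379 M.

0.0379 M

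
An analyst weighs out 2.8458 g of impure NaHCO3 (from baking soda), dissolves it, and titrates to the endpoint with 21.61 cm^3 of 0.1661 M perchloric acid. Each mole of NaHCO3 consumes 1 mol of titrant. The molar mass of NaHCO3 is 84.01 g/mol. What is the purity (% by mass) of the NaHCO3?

10.6%

n(HClO4) = 0.1661 x 0.02161 = 0.003589 mol.
n(NaHCO3) = 0.003589 / 1 = 0.003589 mol.
mass of NaHCO3 = 0.003589 x 84.01 = 0.3015 g.
% purity = 0.3015 / 2.8458 x 100 = 10.6%.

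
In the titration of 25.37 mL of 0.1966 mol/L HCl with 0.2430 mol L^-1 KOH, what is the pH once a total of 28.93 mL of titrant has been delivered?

12.58

n(acid) = 0.1966 x 0.02537 = 0.004988 mol; n(KOH) added = 0.2430 x 0.02893 = 0.007030 mol.
Base is in excess by 0.007030 - 0.004988 = 0.002042 mol in a total volume of 0.05430 L.
[OH^-] = 0.002042/0.05430 = 0.03761 M, so pOH = 1.42 and pH = 14.00 - 1.42 = 12.58.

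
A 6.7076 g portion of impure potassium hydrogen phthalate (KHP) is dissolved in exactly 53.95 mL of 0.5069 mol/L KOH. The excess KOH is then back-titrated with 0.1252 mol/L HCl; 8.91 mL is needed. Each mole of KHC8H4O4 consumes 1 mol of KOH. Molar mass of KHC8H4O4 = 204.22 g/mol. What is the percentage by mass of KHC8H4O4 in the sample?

Total n(KOH) added = 0.5069 x 0.05395 = 0.02735 mol.
n(HCl) used = 0.1252 x 0.008910 = 0.001116 mol, which equals the excess n(KOH).
So n(KOH) consumed by the sample = 0.02735 - 0.001116 = 0.02623 mol.
n(KHC8H4O4) = 0.02623 / 1 = 0.02623 mol.
mass KHC8H4O4 = 0.02623 x 204.22 = 5.357 g, so %KHC8H4O4 = 5.357/6.7076 x 100 = 79.9%.

79.9%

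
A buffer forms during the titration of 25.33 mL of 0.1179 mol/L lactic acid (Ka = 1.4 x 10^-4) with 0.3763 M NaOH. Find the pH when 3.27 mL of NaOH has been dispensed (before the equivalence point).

3.70

Initial n(HC3H5O3) = 0.1179 x 0.02533 = 0.002986 mol.
n(NaOH) added = 0.3763 x 0.003270 = 0.001231 mol, converting that many moles of HC3H5O3 to C3H5O3-.
Remaining n(HC3H5O3) = 0.001756 mol; n(C3H5O3-) = 0.001231 mol.
By Henderson-Hasselbalch, pH = pKa + log([A^-]/[HA]) = 3.85 + log(0.001231/0.001756) = 3.85 + (-0.15) = 3.70.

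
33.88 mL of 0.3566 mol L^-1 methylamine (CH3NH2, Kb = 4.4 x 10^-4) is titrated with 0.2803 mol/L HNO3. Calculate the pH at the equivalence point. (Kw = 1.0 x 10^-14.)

5.72

n(CH3NH2) = 0.3566 x 0.03388 = 0.01208 mol; V(HNO3) at equivalence = 0.01208/0.2803 = 0.04310 L.
At equivalence the base is fully converted to CH3NH3+; total volume = 0.07698 L, so [CH3NH3+] = 0.01208/0.07698 = 0.1569 M.
Ka(CH3NH3+) = Kw/Kb = 1.0e-14 / 4.4 x 10^-4 = 2.27e-11.
[H^+] = sqrt(Ka x [CH3NH3+]) = sqrt(2.27e-11 x 0.1569) = 1.89e-6 M.
pH = -log(1.89e-6) = 5.72.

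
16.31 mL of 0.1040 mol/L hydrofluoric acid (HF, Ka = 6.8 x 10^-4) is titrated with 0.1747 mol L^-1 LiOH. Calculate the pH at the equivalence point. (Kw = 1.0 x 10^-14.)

7.99

n(HF) = 0.1040 x 0.01631 = 0.001696 mol; V(LiOH) at equivalence = 0.001696/0.1747 = 0.009709 L.
At equivalence all the acid is converted to F-; total volume = 0.01631 + 0.009709 = 0.02602 L, so [F-] = 0.001696/0.02602 = 0.06519 M.
Kb = Kw/Ka = 1.0e-14 / 6.8 x 10^-4 = 1.47e-11.
[OH^-] = sqrt(Kb x [F-]) = sqrt(1.47e-11 x 0.06519) = 9.79e-7 M.
pOH = 6.01, so pH = 14.00 - 6.01 = 7.99.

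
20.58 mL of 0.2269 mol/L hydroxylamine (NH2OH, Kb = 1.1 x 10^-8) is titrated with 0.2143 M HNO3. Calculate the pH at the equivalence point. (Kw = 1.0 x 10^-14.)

n(NH2OH) = 0.2269 x 0.02058 = 0.004670 mol; V(HNO3) at equivalence = 0.004670/0.2143 = 0.02179 L.
At equivalence the base is fully converted to NH3OH+; total volume = 0.04237 L, so [NH3OH+] = 0.004670/0.04237 = 0.1102 M.
Ka(NH3OH+) = Kw/Kb = 1.0e-14 / 1.1 x 10^-8 = 9.09e-7.
[H^+] = sqrt(Ka x [NH3OH+]) = sqrt(9.09e-7 x 0.1102) = 0.000317 M.
pH = -log(0.000317) = 3.50.

3.50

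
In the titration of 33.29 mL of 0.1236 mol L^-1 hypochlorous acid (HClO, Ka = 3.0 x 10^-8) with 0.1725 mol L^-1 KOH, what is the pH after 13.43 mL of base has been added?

7.63

Initial n(HClO) = 0.1236 x 0.03329 = 0.004115 mol.
n(KOH) added = 0.1725 x 0.01343 = 0.002317 mol, converting that many moles of HClO to ClO-.
Remaining n(HClO) = 0.001798 mol; n(ClO-) = 0.002317 mol.
By Henderson-Hasselbalch, pH = pKa + log([A^-]/[HA]) = 7.52 + log(0.002317/0.001798) = 7.52 + (+0.11) = 7.63.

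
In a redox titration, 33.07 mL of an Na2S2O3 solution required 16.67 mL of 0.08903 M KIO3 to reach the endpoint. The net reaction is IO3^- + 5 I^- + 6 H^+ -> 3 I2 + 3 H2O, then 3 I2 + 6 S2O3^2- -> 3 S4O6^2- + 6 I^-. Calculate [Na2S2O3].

0.269 M

n(KIO3) = 0.08903 x 0.01667 = 0.001484 mol.
From the balanced equation, 1 mol KIO3 reacts with 6 mol Na2S2O3, so n(Na2S2O3) = 0.001484 x 6/1 = 0.008905 mol.
[Na2S2O3] = 0.008905 / 0.03307 L = 0.269 M.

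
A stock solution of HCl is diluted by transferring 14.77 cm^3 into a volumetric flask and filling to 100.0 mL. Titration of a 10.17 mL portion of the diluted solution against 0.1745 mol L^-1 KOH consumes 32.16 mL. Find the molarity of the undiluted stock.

n(KOH) = 0.1745 x 0.03216 = 0.005612 mol.
n(HCl) in the aliquot = 0.005612 mol.
[diluted HCl] = 0.005612 / 0.01017 = 0.5518 M.
Dilution factor = 100.0/14.77 = 6.770, so [stock] = 0.5518 x 6.770 = 3.74 M.

3.74 M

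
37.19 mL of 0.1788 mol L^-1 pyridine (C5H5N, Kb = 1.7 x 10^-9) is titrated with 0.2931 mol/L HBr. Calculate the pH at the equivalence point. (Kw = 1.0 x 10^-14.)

3.09

n(C5H5N) = 0.1788 x 0.03719 = 0.006650 mol; V(HBr) at equivalence = 0.006650/0.2931 = 0.02269 L.
At equivalence the base is fully converted to C5H5NH+; total volume = 0.05988 L, so [C5H5NH+] = 0.006650/0.05988 = 0.1111 M.
Ka(C5H5NH+) = Kw/Kb = 1.0e-14 / 1.7 x 10^-9 = 5.88e-6.
[H^+] = sqrt(Ka x [C5H5NH+]) = sqrt(5.88e-6 x 0.1111) = 0.000808 M.
pH = -log(0.000808) = 3.09.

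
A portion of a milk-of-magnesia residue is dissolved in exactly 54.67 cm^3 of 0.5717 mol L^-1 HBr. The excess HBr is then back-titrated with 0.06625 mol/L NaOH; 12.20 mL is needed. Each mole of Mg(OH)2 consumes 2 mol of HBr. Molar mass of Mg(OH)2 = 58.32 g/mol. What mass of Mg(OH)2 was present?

Total n(HBr) added = 0.5717 x 0.05467 = 0.03125 mol.
n(NaOH) used = 0.06625 x 0.01220 = 0.0008083 mol, which equals the excess n(HBr).
So n(HBr) consumed by the sample = 0.03125 - 0.0008083 = 0.03045 mol.
n(Mg(OH)2) = 0.03045 / 2 = 0.01522 mol.
mass = 0.01522 mol x 58.32 g/mol = 0.888 g.

0.888 g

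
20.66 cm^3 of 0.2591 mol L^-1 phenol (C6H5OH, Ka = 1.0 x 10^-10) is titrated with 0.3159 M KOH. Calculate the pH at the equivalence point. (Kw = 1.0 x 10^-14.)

11.58

n(C6H5OH) = 0.2591 x 0.02066 = 0.005353 mol; V(KOH) at equivalence = 0.005353/0.3159 = 0.01695 L.
At equivalence all the acid is converted to C6H5O-; total volume = 0.02066 + 0.01695 = 0.03761 L, so [C6H5O-] = 0.005353/0.03761 = 0.1423 M.
Kb = Kw/Ka = 1.0e-14 / 1.0 x 10^-10 = 0.000100.
[OH^-] = sqrt(Kb x [C6H5O-]) = sqrt(0.000100 x 0.1423) = 0.00377 M.
pOH = 2.42, so pH = 14.00 - 2.42 = 11.58.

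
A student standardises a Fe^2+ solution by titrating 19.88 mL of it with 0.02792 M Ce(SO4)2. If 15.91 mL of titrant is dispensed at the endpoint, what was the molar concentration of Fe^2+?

0.0223 M

n(Ce(SO4)2) = 0.02792 x 0.01591 = 0.0004442 mol.
From the balanced equation, 1 mol Ce(SO4)2 reacts with 1 mol Fe^2+, so n(Fe^2+) = 0.0004442 x 1/1 = 0.0004442 mol.
[Fe^2+] = 0.0004442 / 0.01988 L = 0.0223 M.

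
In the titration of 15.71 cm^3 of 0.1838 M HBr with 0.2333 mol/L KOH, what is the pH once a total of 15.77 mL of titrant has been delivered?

n(acid) = 0.1838 x 0.01571 = 0.002887 mol; n(KOH) added = 0.2333 x 0.01577 = 0.003679 mol.
Base is in excess by 0.003679 - 0.002887 = 0.0007916 mol in a total volume of 0.03148 L.
[OH^-] = 0.0007916/0.03148 = 0.02515 M, so pOH = 1.60 and pH = 14.00 - 1.60 = 12.40.

12.40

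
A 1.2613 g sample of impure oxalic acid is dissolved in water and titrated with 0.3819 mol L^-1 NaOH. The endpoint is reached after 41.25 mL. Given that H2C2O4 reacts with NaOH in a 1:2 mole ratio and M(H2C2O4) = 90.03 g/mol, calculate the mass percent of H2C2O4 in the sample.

56.2%

n(NaOH) = 0.3819 x 0.04125 = 0.01575 mol.
n(H2C2O4) = 0.01575 / 2 = 0.007877 mol.
mass of H2C2O4 = 0.007877 x 90.03 = 0.7091 g.
% purity = 0.7091 / 1.2613 x 100 = 56.2%.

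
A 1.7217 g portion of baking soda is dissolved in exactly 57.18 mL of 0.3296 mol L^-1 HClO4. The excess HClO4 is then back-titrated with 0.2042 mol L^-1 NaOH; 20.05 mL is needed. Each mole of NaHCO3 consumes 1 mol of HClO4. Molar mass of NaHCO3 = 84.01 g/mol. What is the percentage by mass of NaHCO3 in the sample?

72.0%

Total n(HClO4) added = 0.3296 x 0.05718 = 0.01885 mol.
n(NaOH) used = 0.2042 x 0.02005 = 0.004094 mol, which equals the excess n(HClO4).
So n(HClO4) consumed by the sample = 0.01885 - 0.004094 = 0.01475 mol.
n(NaHCO3) = 0.01475 / 1 = 0.01475 mol.
mass NaHCO3 = 0.01475 x 84.01 = 1.239 g, so %NaHCO3 = 1.239/1.7217 x 100 = 72.0%.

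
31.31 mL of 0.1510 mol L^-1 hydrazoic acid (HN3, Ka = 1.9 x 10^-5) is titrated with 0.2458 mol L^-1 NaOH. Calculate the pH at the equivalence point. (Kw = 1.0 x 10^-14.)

8.85

n(HN3) = 0.1510 x 0.03131 = 0.004728 mol; V(NaOH) at equivalence = 0.004728/0.2458 = 0.01923 L.
At equivalence all the acid is converted to N3-; total volume = 0.03131 + 0.01923 = 0.05054 L, so [N3-] = 0.004728/0.05054 = 0.09354 M.
Kb = Kw/Ka = 1.0e-14 / 1.9 x 10^-5 = 5.26e-10.
[OH^-] = sqrt(Kb x [N3-]) = sqrt(5.26e-10 x 0.09354) = 7.02e-6 M.
pOH = 5.15, so pH = 14.00 - 5.15 = 8.85.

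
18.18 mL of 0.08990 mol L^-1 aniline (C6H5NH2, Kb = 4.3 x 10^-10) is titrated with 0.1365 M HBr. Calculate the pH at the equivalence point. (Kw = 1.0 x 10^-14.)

2.95

n(C6H5NH2) = 0.08990 x 0.01818 = 0.001634 mol; V(HBr) at equivalence = 0.001634/0.1365 = 0.01197 L.
At equivalence the base is fully converted to C6H5NH3+; total volume = 0.03015 L, so [C6H5NH3+] = 0.001634/0.03015 = 0.05420 M.
Ka(C6H5NH3+) = Kw/Kb = 1.0e-14 / 4.3 x 10^-10 = 2.33e-5.
[H^+] = sqrt(Ka x [C6H5NH3+]) = sqrt(2.33e-5 x 0.05420) = 0.00112 M.
pH = -log(0.00112) = 2.95.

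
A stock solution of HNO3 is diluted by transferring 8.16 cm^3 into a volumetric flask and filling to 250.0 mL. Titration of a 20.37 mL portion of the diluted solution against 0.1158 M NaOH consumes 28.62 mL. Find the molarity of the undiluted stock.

n(NaOH) = 0.1158 x 0.02862 = 0.003314 mol.
n(HNO3) in the aliquot = 0.003314 mol.
[diluted HNO3] = 0.003314 / 0.02037 = 0.1627 M.
Dilution factor = 250.0/8.160 = 30.64, so [stock] = 0.1627 x 30.64 = 4.98 M.

4.98 M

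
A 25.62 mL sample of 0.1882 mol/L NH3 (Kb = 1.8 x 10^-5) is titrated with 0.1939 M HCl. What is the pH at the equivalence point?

5.14

n(NH3) = 0.1882 x 0.02562 = 0.004822 mol; V(HCl) at equivalence = 0.004822/0.1939 = 0.02487 L.
At equivalence the base is fully converted to NH4+; total volume = 0.05049 L, so [NH4+] = 0.004822/0.05049 = 0.09550 M.
Ka(NH4+) = Kw/Kb = 1.0e-14 / 1.8 x 10^-5 = 5.56e-10.
[H^+] = sqrt(Ka x [NH4+]) = sqrt(5.56e-10 x 0.09550) = 7.28e-6 M.
pH = -log(7.28e-6) = 5.14.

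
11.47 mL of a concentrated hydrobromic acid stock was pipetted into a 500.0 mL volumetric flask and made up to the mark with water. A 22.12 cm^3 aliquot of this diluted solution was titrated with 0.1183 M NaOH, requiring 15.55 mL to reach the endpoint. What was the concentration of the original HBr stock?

3.63 M

n(NaOH) = 0.1183 x 0.01555 = 0.001840 mol.
n(HBr) in the aliquot = 0.001840 mol.
[diluted HBr] = 0.001840 / 0.02212 = 0.08316 M.
Dilution factor = 500.0/11.47 = 43.59, so [stock] = 0.08316 x 43.59 = 3.63 M.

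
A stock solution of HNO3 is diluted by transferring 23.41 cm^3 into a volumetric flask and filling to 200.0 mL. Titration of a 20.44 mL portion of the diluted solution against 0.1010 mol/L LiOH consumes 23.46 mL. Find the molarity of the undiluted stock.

0.990 M

n(LiOH) = 0.1010 x 0.02346 = 0.002369 mol.
n(HNO3) in the aliquot = 0.002369 mol.
[diluted HNO3] = 0.002369 / 0.02044 = 0.1159 M.
Dilution factor = 200.0/23.41 = 8.543, so [stock] = 0.1159 x 8.543 = 0.990 M.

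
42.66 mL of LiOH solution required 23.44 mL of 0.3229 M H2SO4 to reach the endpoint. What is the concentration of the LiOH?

0.355 M

n(H2SO4) delivered = 0.3229 x 0.02344 = 0.007569 mol.
The reaction is 2 LiOH + 1 H2SO4, so n(LiOH) = 0.007569 x 2/1 = 0.01514 mol.
[LiOH] = 0.01514 mol / 0.04266 L = 0.355 M.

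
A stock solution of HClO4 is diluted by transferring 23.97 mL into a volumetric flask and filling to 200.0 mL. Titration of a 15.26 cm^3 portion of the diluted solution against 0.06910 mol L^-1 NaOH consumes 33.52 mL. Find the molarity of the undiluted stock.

1.27 M

n(NaOH) = 0.06910 x 0.03352 = 0.002316 mol.
n(HClO4) in the aliquot = 0.002316 mol.
[diluted HClO4] = 0.002316 / 0.01526 = 0.1518 M.
Dilution factor = 200.0/23.97 = 8.344, so [stock] = 0.1518 x 8.344 = 1.27 M.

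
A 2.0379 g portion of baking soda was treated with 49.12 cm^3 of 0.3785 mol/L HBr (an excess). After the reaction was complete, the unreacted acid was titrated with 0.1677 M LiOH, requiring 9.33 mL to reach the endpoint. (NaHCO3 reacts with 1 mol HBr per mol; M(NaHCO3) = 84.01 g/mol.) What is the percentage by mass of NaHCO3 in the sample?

Total n(HBr) added = 0.3785 x 0.04912 = 0.01859 mol.
n(LiOH) used = 0.1677 x 0.009330 = 0.001565 mol, which equals the excess n(HBr).
So n(HBr) consumed by the sample = 0.01859 - 0.001565 = 0.01703 mol.
n(NaHCO3) = 0.01703 / 1 = 0.01703 mol.
mass NaHCO3 = 0.01703 x 84.01 = 1.430 g, so %NaHCO3 = 1.430/2.0379 x 100 = 70.2%.

70.2%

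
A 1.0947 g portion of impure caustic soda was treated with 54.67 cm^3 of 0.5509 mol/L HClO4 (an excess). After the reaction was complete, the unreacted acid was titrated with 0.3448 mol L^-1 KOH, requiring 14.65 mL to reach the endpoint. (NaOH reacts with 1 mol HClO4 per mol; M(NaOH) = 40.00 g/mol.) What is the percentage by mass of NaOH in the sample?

Total n(HClO4) added = 0.5509 x 0.05467 = 0.03012 mol.
n(KOH) used = 0.3448 x 0.01465 = 0.005051 mol, which equals the excess n(HClO4).
So n(HClO4) consumed by the sample = 0.03012 - 0.005051 = 0.02507 mol.
n(NaOH) = 0.02507 / 1 = 0.02507 mol.
mass NaOH = 0.02507 x 40.00 = 1.003 g, so %NaOH = 1.003/1.0947 x 100 = 91.6%.

91.6%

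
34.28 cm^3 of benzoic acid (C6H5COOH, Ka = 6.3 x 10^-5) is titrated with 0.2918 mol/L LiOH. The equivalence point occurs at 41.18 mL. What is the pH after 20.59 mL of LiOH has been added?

4.20

20.59 mL is exactly half the equivalence volume (41.18/2), i.e. the half-equivalence point.
There, n(HA) = n(A^-), so pH = pKa = -log(6.3 x 10^-5) = 4.20.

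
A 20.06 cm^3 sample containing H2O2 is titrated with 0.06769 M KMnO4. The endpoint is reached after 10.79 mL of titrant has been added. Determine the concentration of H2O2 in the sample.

0.0910 M

n(KMnO4) = 0.06769 x 0.01079 = 0.0007304 mol.
From the balanced equation, 2 mol KMnO4 reacts with 5 mol H2O2, so n(H2O2) = 0.0007304 x 5/2 = 0.001826 mol.
[H2O2] = 0.001826 / 0.02006 L = 0.0910 M.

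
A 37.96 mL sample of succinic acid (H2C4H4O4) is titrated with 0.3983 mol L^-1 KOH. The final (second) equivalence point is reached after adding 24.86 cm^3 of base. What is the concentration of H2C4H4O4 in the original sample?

n(KOH) = 0.3983 x 0.02486 = 0.009902 mol.
At the final (second) equivalence point, 2 mol OH^- react per mol H2C4H4O4, so n(H2C4H4O4) = 0.009902 / 2 = 0.004951 mol.
[H2C4H4O4] = 0.004951 / 0.03796 L = 0.130 M.

0.130 M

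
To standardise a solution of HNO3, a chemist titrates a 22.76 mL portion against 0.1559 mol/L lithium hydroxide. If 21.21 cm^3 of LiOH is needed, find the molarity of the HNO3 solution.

n(LiOH) delivered = 0.1559 x 0.02121 = 0.003307 mol.
For a 1:1 reaction, n(HNO3) = 0.003307 mol.
[HNO3] = 0.003307 mol / 0.02276 L = 0.145 M.

0.145 M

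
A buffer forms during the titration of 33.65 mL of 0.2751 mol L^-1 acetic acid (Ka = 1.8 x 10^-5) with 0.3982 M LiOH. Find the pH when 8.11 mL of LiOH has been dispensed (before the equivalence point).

4.47

Initial n(CH3COOH) = 0.2751 x 0.03365 = 0.009257 mol.
n(LiOH) added = 0.3982 x 0.008110 = 0.003229 mol, converting that many moles of CH3COOH to CH3COO-.
Remaining n(CH3COOH) = 0.006028 mol; n(CH3COO-) = 0.003229 mol.
By Henderson-Hasselbalch, pH = pKa + log([A^-]/[HA]) = 4.74 + log(0.003229/0.006028) = 4.74 + (-0.27) = 4.47.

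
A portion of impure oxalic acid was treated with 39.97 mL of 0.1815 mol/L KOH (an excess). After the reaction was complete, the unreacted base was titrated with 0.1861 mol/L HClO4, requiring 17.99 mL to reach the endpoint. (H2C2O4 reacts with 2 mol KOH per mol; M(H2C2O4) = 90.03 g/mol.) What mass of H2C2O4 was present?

0.176 g

Total n(KOH) added = 0.1815 x 0.03997 = 0.007255 mol.
n(HClO4) used = 0.1861 x 0.01799 = 0.003348 mol, which equals the excess n(KOH).
So n(KOH) consumed by the sample = 0.007255 - 0.003348 = 0.003907 mol.
n(H2C2O4) = 0.003907 / 2 = 0.001953 mol.
mass = 0.001953 mol x 90.03 g/mol = 0.176 g.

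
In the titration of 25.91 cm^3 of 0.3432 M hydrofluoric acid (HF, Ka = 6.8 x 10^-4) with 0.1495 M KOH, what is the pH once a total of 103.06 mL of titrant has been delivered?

12.70

n(acid) = 0.3432 x 0.02591 = 0.008892 mol; n(KOH) added = 0.1495 x 0.1031 = 0.01541 mol.
Base is in excess by 0.01541 - 0.008892 = 0.006515 mol in a total volume of 0.1290 L.
[OH^-] = 0.006515/0.1290 = 0.05052 M, so pOH = 1.30 and pH = 14.00 - 1.30 = 12.70.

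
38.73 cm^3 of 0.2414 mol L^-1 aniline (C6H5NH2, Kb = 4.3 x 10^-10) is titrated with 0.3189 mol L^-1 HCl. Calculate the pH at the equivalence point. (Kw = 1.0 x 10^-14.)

2.75

n(C6H5NH2) = 0.2414 x 0.03873 = 0.009349 mol; V(HCl) at equivalence = 0.009349/0.3189 = 0.02932 L.
At equivalence the base is fully converted to C6H5NH3+; total volume = 0.06805 L, so [C6H5NH3+] = 0.009349/0.06805 = 0.1374 M.
Ka(C6H5NH3+) = Kw/Kb = 1.0e-14 / 4.3 x 10^-10 = 2.33e-5.
[H^+] = sqrt(Ka x [C6H5NH3+]) = sqrt(2.33e-5 x 0.1374) = 0.00179 M.
pH = -log(0.00179) = 2.75.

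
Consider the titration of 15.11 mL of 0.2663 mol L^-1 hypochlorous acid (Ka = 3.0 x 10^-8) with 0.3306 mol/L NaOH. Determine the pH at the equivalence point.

n(HClO) = 0.2663 x 0.01511 = 0.004024 mol; V(NaOH) at equivalence = 0.004024/0.3306 = 0.01217 L.
At equivalence all the acid is converted to ClO-; total volume = 0.01511 + 0.01217 = 0.02728 L, so [ClO-] = 0.004024/0.02728 = 0.1475 M.
Kb = Kw/Ka = 1.0e-14 / 3.0 x 10^-8 = 3.33e-7.
[OH^-] = sqrt(Kb x [ClO-]) = sqrt(3.33e-7 x 0.1475) = 0.000222 M.
pOH = 3.65, so pH = 14.00 - 3.65 = 10.35.

10.35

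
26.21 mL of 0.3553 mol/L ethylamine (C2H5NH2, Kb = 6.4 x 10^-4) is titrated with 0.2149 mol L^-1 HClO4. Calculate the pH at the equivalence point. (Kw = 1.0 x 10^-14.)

n(C2H5NH2) = 0.3553 x 0.02621 = 0.009312 mol; V(HClO4) at equivalence = 0.009312/0.2149 = 0.04333 L.
At equivalence the base is fully converted to C2H5NH3+; total volume = 0.06954 L, so [C2H5NH3+] = 0.009312/0.06954 = 0.1339 M.
Ka(C2H5NH3+) = Kw/Kb = 1.0e-14 / 6.4 x 10^-4 = 1.56e-11.
[H^+] = sqrt(Ka x [C2H5NH3+]) = sqrt(1.56e-11 x 0.1339) = 1.45e-6 M.
pH = -log(1.45e-6) = 5.84.

5.84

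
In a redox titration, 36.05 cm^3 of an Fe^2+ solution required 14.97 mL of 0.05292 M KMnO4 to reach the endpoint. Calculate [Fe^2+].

0.110 M

n(KMnO4) = 0.05292 x 0.01497 = 0.0007922 mol.
From the balanced equation, 1 mol KMnO4 reacts with 5 mol Fe^2+, so n(Fe^2+) = 0.0007922 x 5/1 = 0.003961 mol.
[Fe^2+] = 0.003961 / 0.03605 L = 0.110 M.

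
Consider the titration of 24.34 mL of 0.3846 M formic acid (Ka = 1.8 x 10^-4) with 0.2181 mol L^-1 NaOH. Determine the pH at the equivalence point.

8.44

n(HCOOH) = 0.3846 x 0.02434 = 0.009361 mol; V(NaOH) at equivalence = 0.009361/0.2181 = 0.04292 L.
At equivalence all the acid is converted to HCOO-; total volume = 0.02434 + 0.04292 = 0.06726 L, so [HCOO-] = 0.009361/0.06726 = 0.1392 M.
Kb = Kw/Ka = 1.0e-14 / 1.8 x 10^-4 = 5.56e-11.
[OH^-] = sqrt(Kb x [HCOO-]) = sqrt(5.56e-11 x 0.1392) = 2.78e-6 M.
pOH = 5.56, so pH = 14.00 - 5.56 = 8.44.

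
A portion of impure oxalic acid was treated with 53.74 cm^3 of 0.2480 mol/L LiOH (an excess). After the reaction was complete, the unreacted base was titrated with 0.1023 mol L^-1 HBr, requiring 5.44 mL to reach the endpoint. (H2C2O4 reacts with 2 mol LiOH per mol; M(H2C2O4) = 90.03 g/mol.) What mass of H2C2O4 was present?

0.575 g

Total n(LiOH) added = 0.2480 x 0.05374 = 0.01333 mol.
n(HBr) used = 0.1023 x 0.005440 = 0.0005565 mol, which equals the excess n(LiOH).
So n(LiOH) consumed by the sample = 0.01333 - 0.0005565 = 0.01277 mol.
n(H2C2O4) = 0.01277 / 2 = 0.006386 mol.
mass = 0.006386 mol x 90.03 g/mol = 0.575 g.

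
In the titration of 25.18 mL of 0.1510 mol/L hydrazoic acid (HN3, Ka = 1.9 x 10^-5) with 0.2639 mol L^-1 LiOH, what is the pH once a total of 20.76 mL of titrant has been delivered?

n(acid) = 0.1510 x 0.02518 = 0.003802 mol; n(LiOH) added = 0.2639 x 0.02076 = 0.005479 mol.
Base is in excess by 0.005479 - 0.003802 = 0.001676 mol in a total volume of 0.04594 L.
[OH^-] = 0.001676/0.04594 = 0.03649 M, so pOH = 1.44 and pH = 14.00 - 1.44 = 12.56.

12.56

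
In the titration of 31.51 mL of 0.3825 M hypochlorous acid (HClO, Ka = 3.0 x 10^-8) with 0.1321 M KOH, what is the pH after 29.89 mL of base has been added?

7.21

Initial n(HClO) = 0.3825 x 0.03151 = 0.01205 mol.
n(KOH) added = 0.1321 x 0.02989 = 0.003948 mol, converting that many moles of HClO to ClO-.
Remaining n(HClO) = 0.008104 mol; n(ClO-) = 0.003948 mol.
By Henderson-Hasselbalch, pH = pKa + log([A^-]/[HA]) = 7.52 + log(0.003948/0.008104) = 7.52 + (-0.31) = 7.21.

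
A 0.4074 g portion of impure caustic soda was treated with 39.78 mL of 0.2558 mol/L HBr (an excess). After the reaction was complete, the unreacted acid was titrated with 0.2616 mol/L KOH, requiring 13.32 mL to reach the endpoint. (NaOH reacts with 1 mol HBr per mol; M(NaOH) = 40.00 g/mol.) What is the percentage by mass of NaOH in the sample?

65.7%

Total n(HBr) added = 0.2558 x 0.03978 = 0.01018 mol.
n(KOH) used = 0.2616 x 0.01332 = 0.003485 mol, which equals the excess n(HBr).
So n(HBr) consumed by the sample = 0.01018 - 0.003485 = 0.006691 mol.
n(NaOH) = 0.006691 / 1 = 0.006691 mol.
mass NaOH = 0.006691 x 40.00 = 0.2676 g, so %NaOH = 0.2676/0.4074 x 100 = 65.7%.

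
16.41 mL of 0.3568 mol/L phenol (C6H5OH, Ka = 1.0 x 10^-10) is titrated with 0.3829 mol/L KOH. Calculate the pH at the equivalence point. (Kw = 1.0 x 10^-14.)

n(C6H5OH) = 0.3568 x 0.01641 = 0.005855 mol; V(KOH) at equivalence = 0.005855/0.3829 = 0.01529 L.
At equivalence all the acid is converted to C6H5O-; total volume = 0.01641 + 0.01529 = 0.03170 L, so [C6H5O-] = 0.005855/0.03170 = 0.1847 M.
Kb = Kw/Ka = 1.0e-14 / 1.0 x 10^-10 = 0.000100.
[OH^-] = sqrt(Kb x [C6H5O-]) = sqrt(0.000100 x 0.1847) = 0.00430 M.
pOH = 2.37, so pH = 14.00 - 2.37 = 11.63.

11.63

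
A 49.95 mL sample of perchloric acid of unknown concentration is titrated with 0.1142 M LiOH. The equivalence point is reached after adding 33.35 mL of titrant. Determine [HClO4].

0.0762 M

n(LiOH) delivered = 0.1142 x 0.03335 = 0.003809 mol.
For a 1:1 reaction, n(HClO4) = 0.003809 mol.
[HClO4] = 0.003809 mol / 0.04995 L = 0.0762 M.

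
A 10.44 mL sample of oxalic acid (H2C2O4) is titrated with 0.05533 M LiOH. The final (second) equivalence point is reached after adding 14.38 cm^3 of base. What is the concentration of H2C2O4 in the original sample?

n(LiOH) = 0.05533 x 0.01438 = 0.0007956 mol.
At the final (second) equivalence point, 2 mol OH^- react per mol H2C2O4, so n(H2C2O4) = 0.0007956 / 2 = 0.0003978 mol.
[H2C2O4] = 0.0003978 / 0.01044 L = 0.0381 M.

0.0381 M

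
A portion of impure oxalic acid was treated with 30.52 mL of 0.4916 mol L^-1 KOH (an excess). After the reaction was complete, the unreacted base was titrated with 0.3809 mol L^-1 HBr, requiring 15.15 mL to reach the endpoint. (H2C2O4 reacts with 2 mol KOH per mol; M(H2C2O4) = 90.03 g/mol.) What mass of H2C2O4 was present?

Total n(KOH) added = 0.4916 x 0.03052 = 0.01500 mol.
n(HBr) used = 0.3809 x 0.01515 = 0.005771 mol, which equals the excess n(KOH).
So n(KOH) consumed by the sample = 0.01500 - 0.005771 = 0.009233 mol.
n(H2C2O4) = 0.009233 / 2 = 0.004616 mol.
mass = 0.004616 mol x 90.03 g/mol = 0.416 g.

0.416 g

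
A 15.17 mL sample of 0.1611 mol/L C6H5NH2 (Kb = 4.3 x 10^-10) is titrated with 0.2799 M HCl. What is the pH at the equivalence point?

2.81

n(C6H5NH2) = 0.1611 x 0.01517 = 0.002444 mol; V(HCl) at equivalence = 0.002444/0.2799 = 0.008731 L.
At equivalence the base is fully converted to C6H5NH3+; total volume = 0.02390 L, so [C6H5NH3+] = 0.002444/0.02390 = 0.1022 M.
Ka(C6H5NH3+) = Kw/Kb = 1.0e-14 / 4.3 x 10^-10 = 2.33e-5.
[H^+] = sqrt(Ka x [C6H5NH3+]) = sqrt(2.33e-5 x 0.1022) = 0.00154 M.
pH = -log(0.00154) = 2.81.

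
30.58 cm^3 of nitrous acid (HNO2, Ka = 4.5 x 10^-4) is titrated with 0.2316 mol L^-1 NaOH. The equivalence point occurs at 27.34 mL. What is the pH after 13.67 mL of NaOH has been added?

13.67 mL is exactly half the equivalence volume (27.34/2), i.e. the half-equivalence point.
There, n(HA) = n(A^-), so pH = pKa = -log(4.5 x 10^-4) = 3.35.

3.35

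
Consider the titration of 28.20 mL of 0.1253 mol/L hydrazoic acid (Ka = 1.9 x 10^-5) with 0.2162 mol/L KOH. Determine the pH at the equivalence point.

8.81

n(HN3) = 0.1253 x 0.02820 = 0.003533 mol; V(KOH) at equivalence = 0.003533/0.2162 = 0.01634 L.
At equivalence all the acid is converted to N3-; total volume = 0.02820 + 0.01634 = 0.04454 L, so [N3-] = 0.003533/0.04454 = 0.07933 M.
Kb = Kw/Ka = 1.0e-14 / 1.9 x 10^-5 = 5.26e-10.
[OH^-] = sqrt(Kb x [N3-]) = sqrt(5.26e-10 x 0.07933) = 6.46e-6 M.
pOH = 5.19, so pH = 14.00 - 5.19 = 8.81.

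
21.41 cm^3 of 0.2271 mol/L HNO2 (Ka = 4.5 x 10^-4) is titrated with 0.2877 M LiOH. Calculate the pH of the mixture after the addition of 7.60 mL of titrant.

3.26

Initial n(HNO2) = 0.2271 x 0.02141 = 0.004862 mol.
n(LiOH) added = 0.2877 x 0.007600 = 0.002187 mol, converting that many moles of HNO2 to NO2-.
Remaining n(HNO2) = 0.002676 mol; n(NO2-) = 0.002187 mol.
By Henderson-Hasselbalch, pH = pKa + log([A^-]/[HA]) = 3.35 + log(0.002187/0.002676) = 3.35 + (-0.09) = 3.26.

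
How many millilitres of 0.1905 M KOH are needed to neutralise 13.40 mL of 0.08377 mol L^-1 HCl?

n(HCl) = 0.08377 mol/L x 0.01340 L = 0.001123 mol.
At equivalence n(KOH) = n(HCl) = 0.001123 mol.
V(KOH) = 0.001123 / 0.1905 = 0.005892 L = 5.89 mL.

5.89 mL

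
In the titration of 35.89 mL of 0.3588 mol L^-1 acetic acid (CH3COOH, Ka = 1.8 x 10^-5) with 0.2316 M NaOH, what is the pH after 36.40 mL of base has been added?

Initial n(CH3COOH) = 0.3588 x 0.03589 = 0.01288 mol.
n(NaOH) added = 0.2316 x 0.03640 = 0.008430 mol, converting that many moles of CH3COOH to CH3COO-.
Remaining n(CH3COOH) = 0.004447 mol; n(CH3COO-) = 0.008430 mol.
By Henderson-Hasselbalch, pH = pKa + log([A^-]/[HA]) = 4.74 + log(0.008430/0.004447) = 4.74 + (+0.28) = 5.02.

5.02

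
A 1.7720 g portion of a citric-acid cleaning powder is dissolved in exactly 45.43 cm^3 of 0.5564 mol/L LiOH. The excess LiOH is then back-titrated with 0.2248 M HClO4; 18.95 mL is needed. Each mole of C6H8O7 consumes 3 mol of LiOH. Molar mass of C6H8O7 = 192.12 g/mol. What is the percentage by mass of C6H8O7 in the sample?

Total n(LiOH) added = 0.5564 x 0.04543 = 0.02528 mol.
n(HClO4) used = 0.2248 x 0.01895 = 0.004260 mol, which equals the excess n(LiOH).
So n(LiOH) consumed by the sample = 0.02528 - 0.004260 = 0.02102 mol.
n(C6H8O7) = 0.02102 / 3 = 0.007006 mol.
mass C6H8O7 = 0.007006 x 192.12 = 1.346 g, so %C6H8O7 = 1.346/1.7720 x 100 = 76.0%.

76.0%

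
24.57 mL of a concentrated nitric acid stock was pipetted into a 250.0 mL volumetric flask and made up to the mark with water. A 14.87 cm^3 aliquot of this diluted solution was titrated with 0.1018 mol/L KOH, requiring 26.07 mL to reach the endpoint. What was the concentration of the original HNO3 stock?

1.82 M

n(KOH) = 0.1018 x 0.02607 = 0.002654 mol.
n(HNO3) in the aliquot = 0.002654 mol.
[diluted HNO3] = 0.002654 / 0.01487 = 0.1785 M.
Dilution factor = 250.0/24.57 = 10.18, so [stock] = 0.1785 x 10.18 = 1.82 M.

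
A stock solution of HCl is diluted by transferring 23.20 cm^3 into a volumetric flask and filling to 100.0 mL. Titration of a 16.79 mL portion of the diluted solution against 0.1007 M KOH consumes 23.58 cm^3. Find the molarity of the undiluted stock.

n(KOH) = 0.1007 x 0.02358 = 0.002375 mol.
n(HCl) in the aliquot = 0.002375 mol.
[diluted HCl] = 0.002375 / 0.01679 = 0.1414 M.
Dilution factor = 100.0/23.20 = 4.310, so [stock] = 0.1414 x 4.310 = 0.610 M.

0.610 M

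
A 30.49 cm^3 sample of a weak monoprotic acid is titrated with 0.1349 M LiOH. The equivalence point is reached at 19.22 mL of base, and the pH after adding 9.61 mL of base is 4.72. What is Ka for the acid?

1.9 x 10^-5

9.61 mL is half of the equivalence volume, so this is the half-equivalence point where [HA] = [A^-].
At half-equivalence pH = pKa, so pKa = 4.72.
Ka = 10^(-4.72) = 1.9 x 10^-5.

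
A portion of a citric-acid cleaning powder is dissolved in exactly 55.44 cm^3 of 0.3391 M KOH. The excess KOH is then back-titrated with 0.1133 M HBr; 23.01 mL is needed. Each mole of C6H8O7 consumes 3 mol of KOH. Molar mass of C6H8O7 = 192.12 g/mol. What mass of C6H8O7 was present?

Total n(KOH) added = 0.3391 x 0.05544 = 0.01880 mol.
n(HBr) used = 0.1133 x 0.02301 = 0.002607 mol, which equals the excess n(KOH).
So n(KOH) consumed by the sample = 0.01880 - 0.002607 = 0.01619 mol.
n(C6H8O7) = 0.01619 / 3 = 0.005398 mol.
mass = 0.005398 mol x 192.12 g/mol = 1.04 g.

1.04 g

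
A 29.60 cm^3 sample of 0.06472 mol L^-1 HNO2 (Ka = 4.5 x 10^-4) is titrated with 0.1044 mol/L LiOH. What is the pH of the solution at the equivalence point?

n(HNO2) = 0.06472 x 0.02960 = 0.001916 mol; V(LiOH) at equivalence = 0.001916/0.1044 = 0.01835 L.
At equivalence all the acid is converted to NO2-; total volume = 0.02960 + 0.01835 = 0.04795 L, so [NO2-] = 0.001916/0.04795 = 0.03995 M.
Kb = Kw/Ka = 1.0e-14 / 4.5 x 10^-4 = 2.22e-11.
[OH^-] = sqrt(Kb x [NO2-]) = sqrt(2.22e-11 x 0.03995) = 9.42e-7 M.
pOH = 6.03, so pH = 14.00 - 6.03 = 7.97.

7.97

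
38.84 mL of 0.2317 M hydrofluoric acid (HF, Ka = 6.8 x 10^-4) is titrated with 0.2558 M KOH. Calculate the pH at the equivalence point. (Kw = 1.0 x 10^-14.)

n(HF) = 0.2317 x 0.03884 = 0.008999 mol; V(KOH) at equivalence = 0.008999/0.2558 = 0.03518 L.
At equivalence all the acid is converted to F-; total volume = 0.03884 + 0.03518 = 0.07402 L, so [F-] = 0.008999/0.07402 = 0.1216 M.
Kb = Kw/Ka = 1.0e-14 / 6.8 x 10^-4 = 1.47e-11.
[OH^-] = sqrt(Kb x [F-]) = sqrt(1.47e-11 x 0.1216) = 1.34e-6 M.
pOH = 5.87, so pH = 14.00 - 5.87 = 8.13.

8.13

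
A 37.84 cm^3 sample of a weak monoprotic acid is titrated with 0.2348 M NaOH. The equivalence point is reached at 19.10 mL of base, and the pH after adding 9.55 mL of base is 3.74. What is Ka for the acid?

9.55 mL is half of the equivalence volume, so this is the half-equivalence point where [HA] = [A^-].
At half-equivalence pH = pKa, so pKa = 3.74.
Ka = 10^(-3.74) = 1.8 x 10^-4.

1.8 x 10^-4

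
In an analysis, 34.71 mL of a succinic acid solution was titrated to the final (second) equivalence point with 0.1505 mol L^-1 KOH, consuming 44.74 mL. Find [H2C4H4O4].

n(KOH) = 0.1505 x 0.04474 = 0.006733 mol.
At the final (second) equivalence point, 2 mol OH^- react per mol H2C4H4O4, so n(H2C4H4O4) = 0.006733 / 2 = 0.003367 mol.
[H2C4H4O4] = 0.003367 / 0.03471 L = 0.0970 M.

0.0970 M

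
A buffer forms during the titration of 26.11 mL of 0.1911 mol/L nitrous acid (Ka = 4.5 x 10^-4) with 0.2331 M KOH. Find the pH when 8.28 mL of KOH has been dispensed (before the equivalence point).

Initial n(HNO2) = 0.1911 x 0.02611 = 0.004990 mol.
n(KOH) added = 0.2331 x 0.008280 = 0.001930 mol, converting that many moles of HNO2 to NO2-.
Remaining n(HNO2) = 0.003060 mol; n(NO2-) = 0.001930 mol.
By Henderson-Hasselbalch, pH = pKa + log([A^-]/[HA]) = 3.35 + log(0.001930/0.003060) = 3.35 + (-0.20) = 3.15.

3.15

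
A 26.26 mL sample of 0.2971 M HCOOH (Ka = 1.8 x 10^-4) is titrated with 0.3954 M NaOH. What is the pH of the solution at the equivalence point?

8.49

n(HCOOH) = 0.2971 x 0.02626 = 0.007802 mol; V(NaOH) at equivalence = 0.007802/0.3954 = 0.01973 L.
At equivalence all the acid is converted to HCOO-; total volume = 0.02626 + 0.01973 = 0.04599 L, so [HCOO-] = 0.007802/0.04599 = 0.1696 M.
Kb = Kw/Ka = 1.0e-14 / 1.8 x 10^-4 = 5.56e-11.
[OH^-] = sqrt(Kb x [HCOO-]) = sqrt(5.56e-11 x 0.1696) = 3.07e-6 M.
pOH = 5.51, so pH = 14.00 - 5.51 = 8.49.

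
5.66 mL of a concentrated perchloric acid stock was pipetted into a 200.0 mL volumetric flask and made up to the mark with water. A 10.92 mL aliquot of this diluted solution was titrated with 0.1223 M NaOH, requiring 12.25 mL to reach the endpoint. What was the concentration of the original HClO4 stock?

4.85 M

n(NaOH) = 0.1223 x 0.01225 = 0.001498 mol.
n(HClO4) in the aliquot = 0.001498 mol.
[diluted HClO4] = 0.001498 / 0.01092 = 0.1372 M.
Dilution factor = 200.0/5.660 = 35.34, so [stock] = 0.1372 x 35.34 = 4.85 M.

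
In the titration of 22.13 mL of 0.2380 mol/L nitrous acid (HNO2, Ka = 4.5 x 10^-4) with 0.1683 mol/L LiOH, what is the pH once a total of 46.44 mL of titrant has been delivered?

12.57

n(acid) = 0.2380 x 0.02213 = 0.005267 mol; n(LiOH) added = 0.1683 x 0.04644 = 0.007816 mol.
Base is in excess by 0.007816 - 0.005267 = 0.002549 mol in a total volume of 0.06857 L.
[OH^-] = 0.002549/0.06857 = 0.03717 M, so pOH = 1.43 and pH = 14.00 - 1.43 = 12.57.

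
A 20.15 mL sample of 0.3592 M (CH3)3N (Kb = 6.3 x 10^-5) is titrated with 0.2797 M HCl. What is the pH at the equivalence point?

n((CH3)3N) = 0.3592 x 0.02015 = 0.007238 mol; V(HCl) at equivalence = 0.007238/0.2797 = 0.02588 L.
At equivalence the base is fully converted to (CH3)3NH+; total volume = 0.04603 L, so [(CH3)3NH+] = 0.007238/0.04603 = 0.1573 M.
Ka((CH3)3NH+) = Kw/Kb = 1.0e-14 / 6.3 x 10^-5 = 1.59e-10.
[H^+] = sqrt(Ka x [(CH3)3NH+]) = sqrt(1.59e-10 x 0.1573) = 5.00e-6 M.
pH = -log(5.00e-6) = 5.30.

5.30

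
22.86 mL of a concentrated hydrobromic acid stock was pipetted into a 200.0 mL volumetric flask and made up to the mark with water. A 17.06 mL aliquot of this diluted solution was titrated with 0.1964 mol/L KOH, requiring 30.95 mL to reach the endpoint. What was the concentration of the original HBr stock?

n(KOH) = 0.1964 x 0.03095 = 0.006079 mol.
n(HBr) in the aliquot = 0.006079 mol.
[diluted HBr] = 0.006079 / 0.01706 = 0.3563 M.
Dilution factor = 200.0/22.86 = 8.749, so [stock] = 0.3563 x 8.749 = 3.12 M.

3.12 M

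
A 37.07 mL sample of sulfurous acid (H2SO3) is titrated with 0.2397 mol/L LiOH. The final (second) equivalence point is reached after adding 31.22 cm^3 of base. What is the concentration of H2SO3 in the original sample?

n(LiOH) = 0.2397 x 0.03122 = 0.007483 mol.
At the final (second) equivalence point, 2 mol OH^- react per mol H2SO3, so n(H2SO3) = 0.007483 / 2 = 0.003742 mol.
[H2SO3] = 0.003742 / 0.03707 L = 0.101 M.

0.101 M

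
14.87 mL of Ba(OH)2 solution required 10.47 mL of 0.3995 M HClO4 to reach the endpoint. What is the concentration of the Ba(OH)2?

n(HClO4) delivered = 0.3995 x 0.01047 = 0.004183 mol.
The reaction is 1 Ba(OH)2 + 2 HClO4, so n(Ba(OH)2) = 0.004183 x 1/2 = 0.002091 mol.
[Ba(OH)2] = 0.002091 mol / 0.01487 L = 0.141 M.

0.141 M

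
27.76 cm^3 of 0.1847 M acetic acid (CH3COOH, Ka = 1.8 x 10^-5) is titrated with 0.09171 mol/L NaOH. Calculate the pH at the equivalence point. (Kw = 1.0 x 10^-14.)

n(CH3COOH) = 0.1847 x 0.02776 = 0.005127 mol; V(NaOH) at equivalence = 0.005127/0.09171 = 0.05591 L.
At equivalence all the acid is converted to CH3COO-; total volume = 0.02776 + 0.05591 = 0.08367 L, so [CH3COO-] = 0.005127/0.08367 = 0.06128 M.
Kb = Kw/Ka = 1.0e-14 / 1.8 x 10^-5 = 5.56e-10.
[OH^-] = sqrt(Kb x [CH3COO-]) = sqrt(5.56e-10 x 0.06128) = 5.83e-6 M.
pOH = 5.23, so pH = 14.00 - 5.23 = 8.77.

8.77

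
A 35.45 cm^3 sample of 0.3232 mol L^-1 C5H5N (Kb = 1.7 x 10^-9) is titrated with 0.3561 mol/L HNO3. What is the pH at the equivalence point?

n(C5H5N) = 0.3232 x 0.03545 = 0.01146 mol; V(HNO3) at equivalence = 0.01146/0.3561 = 0.03217 L.
At equivalence the base is fully converted to C5H5NH+; total volume = 0.06762 L, so [C5H5NH+] = 0.01146/0.06762 = 0.1694 M.
Ka(C5H5NH+) = Kw/Kb = 1.0e-14 / 1.7 x 10^-9 = 5.88e-6.
[H^+] = sqrt(Ka x [C5H5NH+]) = sqrt(5.88e-6 x 0.1694) = 0.000998 M.
pH = -log(0.000998) = 3.00.

3.00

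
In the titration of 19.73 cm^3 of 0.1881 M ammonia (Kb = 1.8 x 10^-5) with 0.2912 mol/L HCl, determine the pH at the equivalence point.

n(NH3) = 0.1881 x 0.01973 = 0.003711 mol; V(HCl) at equivalence = 0.003711/0.2912 = 0.01274 L.
At equivalence the base is fully converted to NH4+; total volume = 0.03247 L, so [NH4+] = 0.003711/0.03247 = 0.1143 M.
Ka(NH4+) = Kw/Kb = 1.0e-14 / 1.8 x 10^-5 = 5.56e-10.
[H^+] = sqrt(Ka x [NH4+]) = sqrt(5.56e-10 x 0.1143) = 7.97e-6 M.
pH = -log(7.97e-6) = 5.10.

5.10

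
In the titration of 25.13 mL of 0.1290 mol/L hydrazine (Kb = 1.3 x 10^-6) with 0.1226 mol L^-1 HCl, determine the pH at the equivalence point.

4.66

n(N2H4) = 0.1290 x 0.02513 = 0.003242 mol; V(HCl) at equivalence = 0.003242/0.1226 = 0.02644 L.
At equivalence the base is fully converted to N2H5+; total volume = 0.05157 L, so [N2H5+] = 0.003242/0.05157 = 0.06286 M.
Ka(N2H5+) = Kw/Kb = 1.0e-14 / 1.3 x 10^-6 = 7.69e-9.
[H^+] = sqrt(Ka x [N2H5+]) = sqrt(7.69e-9 x 0.06286) = 2.20e-5 M.
pH = -log(2.20e-5) = 4.66.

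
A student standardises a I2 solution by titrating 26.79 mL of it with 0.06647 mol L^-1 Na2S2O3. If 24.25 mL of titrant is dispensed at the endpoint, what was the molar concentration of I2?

0.0301 M

n(Na2S2O3) = 0.06647 x 0.02425 = 0.001612 mol.
From the balanced equation, 2 mol Na2S2O3 reacts with 1 mol I2, so n(I2) = 0.001612 x 1/2 = 0.0008059 mol.
[I2] = 0.0008059 / 0.02679 L = 0.0301 M.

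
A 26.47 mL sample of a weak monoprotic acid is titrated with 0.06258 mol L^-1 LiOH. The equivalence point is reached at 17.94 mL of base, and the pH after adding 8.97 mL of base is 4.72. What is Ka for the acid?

8.97 mL is half of the equivalence volume, so this is the half-equivalence point where [HA] = [A^-].
At half-equivalence pH = pKa, so pKa = 4.72.
Ka = 10^(-4.72) = 1.9 x 10^-5.

1.9 x 10^-5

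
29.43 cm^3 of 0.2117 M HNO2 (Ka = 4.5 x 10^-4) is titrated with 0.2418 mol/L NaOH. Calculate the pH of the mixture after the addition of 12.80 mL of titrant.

Initial n(HNO2) = 0.2117 x 0.02943 = 0.006230 mol.
n(NaOH) added = 0.2418 x 0.01280 = 0.003095 mol, converting that many moles of HNO2 to NO2-.
Remaining n(HNO2) = 0.003135 mol; n(NO2-) = 0.003095 mol.
By Henderson-Hasselbalch, pH = pKa + log([A^-]/[HA]) = 3.35 + log(0.003095/0.003135) = 3.35 + (-0.01) = 3.34.

3.34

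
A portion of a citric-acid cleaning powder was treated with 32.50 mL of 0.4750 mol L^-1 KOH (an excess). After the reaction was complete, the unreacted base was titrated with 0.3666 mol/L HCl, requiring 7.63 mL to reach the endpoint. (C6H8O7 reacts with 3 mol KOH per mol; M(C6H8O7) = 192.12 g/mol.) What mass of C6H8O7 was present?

Total n(KOH) added = 0.4750 x 0.03250 = 0.01544 mol.
n(HCl) used = 0.3666 x 0.007630 = 0.002797 mol, which equals the excess n(KOH).
So n(KOH) consumed by the sample = 0.01544 - 0.002797 = 0.01264 mol.
n(C6H8O7) = 0.01264 / 3 = 0.004213 mol.
mass = 0.004213 mol x 192.12 g/mol = 0.809 g.

0.809 g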